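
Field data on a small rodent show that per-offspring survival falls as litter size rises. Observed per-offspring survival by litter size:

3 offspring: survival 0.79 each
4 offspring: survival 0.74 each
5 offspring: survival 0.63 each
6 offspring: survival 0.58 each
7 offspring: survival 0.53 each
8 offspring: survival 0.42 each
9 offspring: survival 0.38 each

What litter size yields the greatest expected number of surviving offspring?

Expected surviving offspring = c × s(c):
  c=3: 3 × 0.79 = 2.370
  c=4: 4 × 0.74 = 2.960
  c=5: 5 × 0.63 = 3.150
  c=6: 6 × 0.58 = 3.480
  c=7: 7 × 0.53 = 3.710
  c=8: 8 × 0.42 = 3.360
  c=9: 9 × 0.38 = 3.420
Maximum at c = 7 (3.710 surviving offspring).

7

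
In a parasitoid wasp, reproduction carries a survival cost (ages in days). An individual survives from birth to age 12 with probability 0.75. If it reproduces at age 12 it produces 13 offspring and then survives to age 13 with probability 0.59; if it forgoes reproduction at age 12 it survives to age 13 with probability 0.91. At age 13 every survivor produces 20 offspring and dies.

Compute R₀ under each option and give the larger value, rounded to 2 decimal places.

18.60

breed at age 12: R₀ = 0.75 × (13 + 0.59 × 20) = 0.75 × 24.8000 = 18.6000
delay to age 13: R₀ = 0.75 × (0.91 × 20) = 0.75 × 18.2000 = 13.6500
Higher: breed at age 12 (18.6000).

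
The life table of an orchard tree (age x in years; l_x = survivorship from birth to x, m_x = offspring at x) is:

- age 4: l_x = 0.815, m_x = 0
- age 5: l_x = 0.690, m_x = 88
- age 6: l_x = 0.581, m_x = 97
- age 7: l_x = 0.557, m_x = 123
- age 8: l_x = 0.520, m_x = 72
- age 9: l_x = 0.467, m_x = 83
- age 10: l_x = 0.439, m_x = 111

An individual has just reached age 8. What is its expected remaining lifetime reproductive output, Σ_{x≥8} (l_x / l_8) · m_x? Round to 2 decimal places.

240.25

l_8 = 0.520. Conditional survival from age 8 to x is l_x / l_8.
  x=8: (0.520/0.520) × 72 = 72.0000
  x=9: (0.467/0.520) × 83 = 74.5404
  x=10: (0.439/0.520) × 111 = 93.7096
Sum = 72.0000 + 74.5404 + 93.7096 = 240.2500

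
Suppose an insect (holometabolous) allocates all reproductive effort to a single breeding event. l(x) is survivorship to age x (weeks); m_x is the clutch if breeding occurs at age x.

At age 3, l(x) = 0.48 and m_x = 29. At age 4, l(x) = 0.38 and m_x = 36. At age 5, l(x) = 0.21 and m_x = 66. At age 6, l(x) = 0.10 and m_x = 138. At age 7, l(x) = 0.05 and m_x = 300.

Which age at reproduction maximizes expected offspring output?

Expected offspring if breeding at age x = l(x) × m_x:
  age 3: 0.48 × 29 = 13.920
  age 4: 0.38 × 36 = 13.680
  age 5: 0.21 × 66 = 13.860
  age 6: 0.10 × 138 = 13.800
  age 7: 0.05 × 300 = 15.000
Maximum at age 7 (15.000).

7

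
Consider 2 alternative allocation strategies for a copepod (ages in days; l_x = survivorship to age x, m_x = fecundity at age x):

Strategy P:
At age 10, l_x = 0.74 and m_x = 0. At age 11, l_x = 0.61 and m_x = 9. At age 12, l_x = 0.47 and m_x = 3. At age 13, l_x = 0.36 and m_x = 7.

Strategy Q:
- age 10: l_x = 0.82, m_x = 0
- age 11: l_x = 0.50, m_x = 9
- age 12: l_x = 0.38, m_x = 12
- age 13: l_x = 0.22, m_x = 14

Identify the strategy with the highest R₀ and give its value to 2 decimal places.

Strategy P: R₀ = 0.74×0 + 0.61×9 + 0.47×3 + 0.36×7 = 9.4200
Strategy Q: R₀ = 0.82×0 + 0.50×9 + 0.38×12 + 0.22×14 = 12.1400
Highest R₀: strategy Q with 12.1400.

12.14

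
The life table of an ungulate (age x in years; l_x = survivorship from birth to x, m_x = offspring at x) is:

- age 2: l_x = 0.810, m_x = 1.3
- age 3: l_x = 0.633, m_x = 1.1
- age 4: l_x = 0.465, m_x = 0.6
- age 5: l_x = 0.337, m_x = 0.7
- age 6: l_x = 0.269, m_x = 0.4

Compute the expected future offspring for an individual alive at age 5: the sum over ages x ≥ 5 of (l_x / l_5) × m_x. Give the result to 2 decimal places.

1.02

l_5 = 0.337. Conditional survival from age 5 to x is l_x / l_5.
  x=5: (0.337/0.337) × 0.7 = 0.7000
  x=6: (0.269/0.337) × 0.4 = 0.3193
Sum = 0.7000 + 0.3193 = 1.0193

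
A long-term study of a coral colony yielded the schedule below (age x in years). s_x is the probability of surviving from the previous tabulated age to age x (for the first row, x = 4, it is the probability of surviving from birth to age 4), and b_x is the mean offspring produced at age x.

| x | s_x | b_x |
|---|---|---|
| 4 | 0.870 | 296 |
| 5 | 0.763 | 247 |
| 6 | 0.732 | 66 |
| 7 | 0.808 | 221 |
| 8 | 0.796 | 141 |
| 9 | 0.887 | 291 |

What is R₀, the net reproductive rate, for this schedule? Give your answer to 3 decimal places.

665.051

Survivorship from birth: l_x = s_4·s_5·…·s_x.
  l_4 = 0.87000
  l_5 = 0.66381
  l_6 = 0.48591
  l_7 = 0.39261
  l_8 = 0.31252
  l_9 = 0.27721
R₀ = Σ l_x b_x:
  age 4: 0.87000 × 296 = 257.5200
  age 5: 0.66381 × 247 = 163.9611
  age 6: 0.48591 × 66 = 32.0701
  age 7: 0.39261 × 221 = 86.7668
  age 8: 0.31252 × 141 = 44.0653
  age 9: 0.27721 × 291 = 80.6681
R₀ = 257.5200 + 163.9611 + 32.0701 + 86.7668 + 44.0653 + 80.6681 = 665.0514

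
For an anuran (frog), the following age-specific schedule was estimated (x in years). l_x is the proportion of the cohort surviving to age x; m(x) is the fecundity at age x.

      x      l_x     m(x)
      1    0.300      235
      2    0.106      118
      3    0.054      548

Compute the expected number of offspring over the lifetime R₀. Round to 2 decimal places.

112.60

R₀ = Σ l_x m(x):
  age 1: 0.300 × 235 = 70.5000
  age 2: 0.106 × 118 = 12.5080
  age 3: 0.054 × 548 = 29.5920
R₀ = 70.5000 + 12.5080 + 29.5920 = 112.6000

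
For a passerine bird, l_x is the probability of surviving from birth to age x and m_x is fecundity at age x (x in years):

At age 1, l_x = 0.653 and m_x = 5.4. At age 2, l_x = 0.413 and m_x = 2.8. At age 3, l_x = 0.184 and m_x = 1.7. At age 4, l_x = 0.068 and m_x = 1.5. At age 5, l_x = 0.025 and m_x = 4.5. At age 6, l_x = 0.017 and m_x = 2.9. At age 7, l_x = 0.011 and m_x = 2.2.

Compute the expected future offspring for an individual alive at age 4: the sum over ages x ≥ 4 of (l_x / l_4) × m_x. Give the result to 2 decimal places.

l_4 = 0.068. Conditional survival from age 4 to x is l_x / l_4.
  x=4: (0.068/0.068) × 1.5 = 1.5000
  x=5: (0.025/0.068) × 4.5 = 1.6544
  x=6: (0.017/0.068) × 2.9 = 0.7250
  x=7: (0.011/0.068) × 2.2 = 0.3559
Sum = 1.5000 + 1.6544 + 0.7250 + 0.3559 = 4.2353

4.24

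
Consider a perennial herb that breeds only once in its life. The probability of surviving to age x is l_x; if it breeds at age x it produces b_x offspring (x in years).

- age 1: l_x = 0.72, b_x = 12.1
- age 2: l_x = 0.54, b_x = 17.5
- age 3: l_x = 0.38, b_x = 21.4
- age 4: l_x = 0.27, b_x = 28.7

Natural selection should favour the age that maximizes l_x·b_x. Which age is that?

Expected offspring if breeding at age x = l_x × b_x:
  age 1: 0.72 × 12.1 = 8.712
  age 2: 0.54 × 17.5 = 9.450
  age 3: 0.38 × 21.4 = 8.132
  age 4: 0.27 × 28.7 = 7.749
Maximum at age 2 (9.450).

2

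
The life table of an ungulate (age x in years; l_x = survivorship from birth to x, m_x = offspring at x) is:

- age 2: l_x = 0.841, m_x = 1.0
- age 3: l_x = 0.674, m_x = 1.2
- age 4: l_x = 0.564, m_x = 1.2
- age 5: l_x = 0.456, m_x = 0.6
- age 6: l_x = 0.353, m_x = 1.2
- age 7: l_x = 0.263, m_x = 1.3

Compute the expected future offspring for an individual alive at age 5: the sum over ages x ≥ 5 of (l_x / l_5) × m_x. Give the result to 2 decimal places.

l_5 = 0.456. Conditional survival from age 5 to x is l_x / l_5.
  x=5: (0.456/0.456) × 0.6 = 0.6000
  x=6: (0.353/0.456) × 1.2 = 0.9289
  x=7: (0.263/0.456) × 1.3 = 0.7498
Sum = 0.6000 + 0.9289 + 0.7498 = 2.2787

2.28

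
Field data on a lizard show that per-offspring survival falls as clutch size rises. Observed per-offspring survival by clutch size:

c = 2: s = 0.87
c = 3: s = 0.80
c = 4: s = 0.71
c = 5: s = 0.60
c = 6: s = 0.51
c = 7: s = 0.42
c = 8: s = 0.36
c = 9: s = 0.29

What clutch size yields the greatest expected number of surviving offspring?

6

Expected surviving offspring = c × s(c):
  c=2: 2 × 0.87 = 1.740
  c=3: 3 × 0.80 = 2.400
  c=4: 4 × 0.71 = 2.840
  c=5: 5 × 0.60 = 3.000
  c=6: 6 × 0.51 = 3.060
  c=7: 7 × 0.42 = 2.940
  c=8: 8 × 0.36 = 2.880
  c=9: 9 × 0.29 = 2.610
Maximum at c = 6 (3.060 surviving offspring).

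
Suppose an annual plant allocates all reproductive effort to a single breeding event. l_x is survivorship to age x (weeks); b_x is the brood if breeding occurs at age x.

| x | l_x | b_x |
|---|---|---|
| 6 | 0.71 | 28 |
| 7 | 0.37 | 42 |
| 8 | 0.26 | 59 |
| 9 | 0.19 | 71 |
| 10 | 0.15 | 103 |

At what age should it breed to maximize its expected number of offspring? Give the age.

Expected offspring if breeding at age x = l_x × b_x:
  age 6: 0.71 × 28 = 19.880
  age 7: 0.37 × 42 = 15.540
  age 8: 0.26 × 59 = 15.340
  age 9: 0.19 × 71 = 13.490
  age 10: 0.15 × 103 = 15.450
Maximum at age 6 (19.880).

6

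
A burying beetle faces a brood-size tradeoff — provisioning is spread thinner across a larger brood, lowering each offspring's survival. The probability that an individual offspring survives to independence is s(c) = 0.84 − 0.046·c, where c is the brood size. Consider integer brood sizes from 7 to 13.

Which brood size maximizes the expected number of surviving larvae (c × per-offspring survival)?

9

Expected surviving larvae = c × s(c):
  c=7: 7 × 0.518 = 3.626
  c=8: 8 × 0.472 = 3.776
  c=9: 9 × 0.426 = 3.834
  c=10: 10 × 0.380 = 3.800
  c=11: 11 × 0.334 = 3.674
  c=12: 12 × 0.288 = 3.456
  c=13: 13 × 0.242 = 3.146
Maximum at c = 9 (3.834 surviving larvae).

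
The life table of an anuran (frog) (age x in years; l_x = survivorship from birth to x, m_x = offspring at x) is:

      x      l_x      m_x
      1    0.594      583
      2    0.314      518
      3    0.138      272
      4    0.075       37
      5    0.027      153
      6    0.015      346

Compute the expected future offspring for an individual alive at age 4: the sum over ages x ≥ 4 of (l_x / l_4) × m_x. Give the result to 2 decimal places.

l_4 = 0.075. Conditional survival from age 4 to x is l_x / l_4.
  x=4: (0.075/0.075) × 37 = 37.0000
  x=5: (0.027/0.075) × 153 = 55.0800
  x=6: (0.015/0.075) × 346 = 69.2000
Sum = 37.0000 + 55.0800 + 69.2000 = 161.2800

161.28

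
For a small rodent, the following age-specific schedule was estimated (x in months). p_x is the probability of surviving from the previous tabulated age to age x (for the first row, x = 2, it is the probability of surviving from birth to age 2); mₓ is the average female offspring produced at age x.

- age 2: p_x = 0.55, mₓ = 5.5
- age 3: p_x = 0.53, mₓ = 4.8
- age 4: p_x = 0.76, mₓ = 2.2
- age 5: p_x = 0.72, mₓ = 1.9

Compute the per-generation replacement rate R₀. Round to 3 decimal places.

Survivorship from birth: l_x = p_2·p_3·…·p_x.
  l_2 = 0.55000
  l_3 = 0.29150
  l_4 = 0.22154
  l_5 = 0.15951
R₀ = Σ l_x mₓ:
  age 2: 0.55000 × 5.5 = 3.0250
  age 3: 0.29150 × 4.8 = 1.3992
  age 4: 0.22154 × 2.2 = 0.4874
  age 5: 0.15951 × 1.9 = 0.3031
R₀ = 3.0250 + 1.3992 + 0.4874 + 0.3031 = 5.2147

5.215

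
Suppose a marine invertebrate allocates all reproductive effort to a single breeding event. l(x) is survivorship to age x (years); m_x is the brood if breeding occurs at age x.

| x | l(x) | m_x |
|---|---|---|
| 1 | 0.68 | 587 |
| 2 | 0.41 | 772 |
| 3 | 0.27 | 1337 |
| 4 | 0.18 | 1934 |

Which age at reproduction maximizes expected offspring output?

1

Expected offspring if breeding at age x = l(x) × m_x:
  age 1: 0.68 × 587 = 399.160
  age 2: 0.41 × 772 = 316.520
  age 3: 0.27 × 1337 = 360.990
  age 4: 0.18 × 1934 = 348.120
Maximum at age 1 (399.160).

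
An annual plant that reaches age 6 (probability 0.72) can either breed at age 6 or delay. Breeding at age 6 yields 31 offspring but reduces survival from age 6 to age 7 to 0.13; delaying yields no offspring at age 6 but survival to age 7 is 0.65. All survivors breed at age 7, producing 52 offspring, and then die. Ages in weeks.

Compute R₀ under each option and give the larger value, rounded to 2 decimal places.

breed at age 6: R₀ = 0.72 × (31 + 0.13 × 52) = 0.72 × 37.7600 = 27.1872
delay to age 7: R₀ = 0.72 × (0.65 × 52) = 0.72 × 33.8000 = 24.3360
Higher: breed at age 6 (27.1872).

27.19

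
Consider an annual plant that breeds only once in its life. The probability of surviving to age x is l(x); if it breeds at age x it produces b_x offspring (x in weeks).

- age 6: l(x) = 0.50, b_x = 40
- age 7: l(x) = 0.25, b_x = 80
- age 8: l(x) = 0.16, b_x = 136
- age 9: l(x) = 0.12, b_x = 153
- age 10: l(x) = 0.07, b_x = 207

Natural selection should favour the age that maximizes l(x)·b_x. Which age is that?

Expected offspring if breeding at age x = l(x) × b_x:
  age 6: 0.50 × 40 = 20.000
  age 7: 0.25 × 80 = 20.000
  age 8: 0.16 × 136 = 21.760
  age 9: 0.12 × 153 = 18.360
  age 10: 0.07 × 207 = 14.490
Maximum at age 8 (21.760).

8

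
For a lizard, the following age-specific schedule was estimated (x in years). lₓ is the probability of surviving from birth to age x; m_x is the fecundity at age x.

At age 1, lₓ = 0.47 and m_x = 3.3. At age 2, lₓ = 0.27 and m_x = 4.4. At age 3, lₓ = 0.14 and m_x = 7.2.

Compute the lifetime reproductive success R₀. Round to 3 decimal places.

R₀ = Σ lₓ m_x:
  age 1: 0.47 × 3.3 = 1.5510
  age 2: 0.27 × 4.4 = 1.1880
  age 3: 0.14 × 7.2 = 1.0080
R₀ = 1.5510 + 1.1880 + 1.0080 = 3.7470

3.747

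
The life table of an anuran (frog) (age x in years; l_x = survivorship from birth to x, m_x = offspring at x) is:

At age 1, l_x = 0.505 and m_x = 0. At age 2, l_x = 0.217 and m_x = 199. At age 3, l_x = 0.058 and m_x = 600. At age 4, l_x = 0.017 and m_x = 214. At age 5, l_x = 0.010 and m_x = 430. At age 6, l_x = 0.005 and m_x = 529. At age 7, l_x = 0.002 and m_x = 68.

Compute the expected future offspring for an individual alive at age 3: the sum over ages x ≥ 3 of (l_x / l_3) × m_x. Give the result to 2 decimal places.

784.81

l_3 = 0.058. Conditional survival from age 3 to x is l_x / l_3.
  x=3: (0.058/0.058) × 600 = 600.0000
  x=4: (0.017/0.058) × 214 = 62.7241
  x=5: (0.010/0.058) × 430 = 74.1379
  x=6: (0.005/0.058) × 529 = 45.6034
  x=7: (0.002/0.058) × 68 = 2.3448
Sum = 600.0000 + 62.7241 + 74.1379 + 45.6034 + 2.3448 = 784.8103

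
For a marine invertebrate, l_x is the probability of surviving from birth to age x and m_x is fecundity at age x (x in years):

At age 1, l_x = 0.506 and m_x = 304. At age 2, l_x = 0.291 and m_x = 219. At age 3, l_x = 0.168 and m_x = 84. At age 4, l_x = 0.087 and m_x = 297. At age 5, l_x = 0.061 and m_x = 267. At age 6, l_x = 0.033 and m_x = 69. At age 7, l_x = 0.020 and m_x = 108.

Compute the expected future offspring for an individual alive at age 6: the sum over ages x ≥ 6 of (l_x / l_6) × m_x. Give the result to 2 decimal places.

l_6 = 0.033. Conditional survival from age 6 to x is l_x / l_6.
  x=6: (0.033/0.033) × 69 = 69.0000
  x=7: (0.020/0.033) × 108 = 65.4545
Sum = 69.0000 + 65.4545 = 134.4545

134.45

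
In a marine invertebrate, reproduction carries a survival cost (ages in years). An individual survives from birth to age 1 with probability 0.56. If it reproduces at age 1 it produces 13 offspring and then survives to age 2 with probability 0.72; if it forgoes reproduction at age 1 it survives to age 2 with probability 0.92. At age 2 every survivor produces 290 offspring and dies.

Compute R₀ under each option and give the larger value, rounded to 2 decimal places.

breed at age 1: R₀ = 0.56 × (13 + 0.72 × 290) = 0.56 × 221.8000 = 124.2080
delay to age 2: R₀ = 0.56 × (0.92 × 290) = 0.56 × 266.8000 = 149.4080
Higher: delay to age 2 (149.4080).

149.41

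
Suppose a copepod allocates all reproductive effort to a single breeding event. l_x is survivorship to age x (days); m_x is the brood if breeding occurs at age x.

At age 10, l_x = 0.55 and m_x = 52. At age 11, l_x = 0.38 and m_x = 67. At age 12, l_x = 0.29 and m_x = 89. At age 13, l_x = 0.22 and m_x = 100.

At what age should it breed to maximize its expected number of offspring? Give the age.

10

Expected offspring if breeding at age x = l_x × m_x:
  age 10: 0.55 × 52 = 28.600
  age 11: 0.38 × 67 = 25.460
  age 12: 0.29 × 89 = 25.810
  age 13: 0.22 × 100 = 22.000
Maximum at age 10 (28.600).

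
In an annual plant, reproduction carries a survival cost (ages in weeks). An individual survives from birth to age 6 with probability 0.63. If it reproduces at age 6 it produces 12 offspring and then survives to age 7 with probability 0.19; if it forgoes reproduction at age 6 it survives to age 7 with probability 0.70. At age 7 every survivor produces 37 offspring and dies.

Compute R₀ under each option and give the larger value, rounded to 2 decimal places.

16.32

breed at age 6: R₀ = 0.63 × (12 + 0.19 × 37) = 0.63 × 19.0300 = 11.9889
delay to age 7: R₀ = 0.63 × (0.70 × 37) = 0.63 × 25.9000 = 16.3170
Higher: delay to age 7 (16.3170).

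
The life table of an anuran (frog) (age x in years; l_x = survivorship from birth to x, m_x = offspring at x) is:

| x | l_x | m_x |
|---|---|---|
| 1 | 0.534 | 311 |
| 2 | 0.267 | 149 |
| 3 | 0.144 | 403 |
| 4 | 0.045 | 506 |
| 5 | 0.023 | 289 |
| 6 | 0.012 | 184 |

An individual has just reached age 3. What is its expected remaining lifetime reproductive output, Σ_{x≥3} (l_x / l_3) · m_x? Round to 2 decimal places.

l_3 = 0.144. Conditional survival from age 3 to x is l_x / l_3.
  x=3: (0.144/0.144) × 403 = 403.0000
  x=4: (0.045/0.144) × 506 = 158.1250
  x=5: (0.023/0.144) × 289 = 46.1597
  x=6: (0.012/0.144) × 184 = 15.3333
Sum = 403.0000 + 158.1250 + 46.1597 + 15.3333 = 622.6181

622.62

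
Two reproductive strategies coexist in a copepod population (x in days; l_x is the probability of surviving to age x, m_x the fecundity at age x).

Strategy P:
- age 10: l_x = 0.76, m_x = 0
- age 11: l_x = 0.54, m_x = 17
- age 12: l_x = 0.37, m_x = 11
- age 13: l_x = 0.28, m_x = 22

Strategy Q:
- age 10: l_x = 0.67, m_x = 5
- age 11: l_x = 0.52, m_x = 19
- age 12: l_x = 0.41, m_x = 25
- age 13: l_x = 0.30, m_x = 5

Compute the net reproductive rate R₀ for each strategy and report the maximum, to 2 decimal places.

24.98

Strategy P: R₀ = 0.76×0 + 0.54×17 + 0.37×11 + 0.28×22 = 19.4100
Strategy Q: R₀ = 0.67×5 + 0.52×19 + 0.41×25 + 0.30×5 = 24.9800
Highest R₀: strategy Q with 24.9800.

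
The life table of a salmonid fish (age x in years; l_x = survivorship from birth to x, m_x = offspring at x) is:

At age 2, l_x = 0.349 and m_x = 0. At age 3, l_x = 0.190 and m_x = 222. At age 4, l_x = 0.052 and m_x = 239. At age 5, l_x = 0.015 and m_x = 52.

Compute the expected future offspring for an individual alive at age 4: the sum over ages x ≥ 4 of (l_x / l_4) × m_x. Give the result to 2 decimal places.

254.00

l_4 = 0.052. Conditional survival from age 4 to x is l_x / l_4.
  x=4: (0.052/0.052) × 239 = 239.0000
  x=5: (0.015/0.052) × 52 = 15.0000
Sum = 239.0000 + 15.0000 = 254.0000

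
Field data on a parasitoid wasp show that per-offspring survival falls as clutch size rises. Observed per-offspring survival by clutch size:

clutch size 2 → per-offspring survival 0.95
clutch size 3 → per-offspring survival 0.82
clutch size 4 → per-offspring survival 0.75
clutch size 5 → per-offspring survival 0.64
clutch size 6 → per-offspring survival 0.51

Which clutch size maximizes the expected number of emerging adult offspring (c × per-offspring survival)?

Expected emerging adult offspring = c × s(c):
  c=2: 2 × 0.95 = 1.900
  c=3: 3 × 0.82 = 2.460
  c=4: 4 × 0.75 = 3.000
  c=5: 5 × 0.64 = 3.200
  c=6: 6 × 0.51 = 3.060
Maximum at c = 5 (3.200 emerging adult offspring).

5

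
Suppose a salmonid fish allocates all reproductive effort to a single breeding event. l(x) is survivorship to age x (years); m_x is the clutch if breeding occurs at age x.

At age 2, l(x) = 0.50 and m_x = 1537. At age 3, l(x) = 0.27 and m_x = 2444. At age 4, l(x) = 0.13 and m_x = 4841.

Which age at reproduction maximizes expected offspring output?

2

Expected offspring if breeding at age x = l(x) × m_x:
  age 2: 0.50 × 1537 = 768.500
  age 3: 0.27 × 2444 = 659.880
  age 4: 0.13 × 4841 = 629.330
Maximum at age 2 (768.500).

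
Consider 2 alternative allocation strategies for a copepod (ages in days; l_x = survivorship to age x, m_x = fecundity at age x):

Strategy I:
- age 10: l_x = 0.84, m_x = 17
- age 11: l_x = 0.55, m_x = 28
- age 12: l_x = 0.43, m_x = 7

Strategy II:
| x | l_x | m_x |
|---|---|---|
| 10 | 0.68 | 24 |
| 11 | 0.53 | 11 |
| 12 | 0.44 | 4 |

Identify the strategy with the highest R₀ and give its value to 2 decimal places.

32.69

Strategy I: R₀ = 0.84×17 + 0.55×28 + 0.43×7 = 32.6900
Strategy II: R₀ = 0.68×24 + 0.53×11 + 0.44×4 = 23.9100
Highest R₀: strategy I with 32.6900.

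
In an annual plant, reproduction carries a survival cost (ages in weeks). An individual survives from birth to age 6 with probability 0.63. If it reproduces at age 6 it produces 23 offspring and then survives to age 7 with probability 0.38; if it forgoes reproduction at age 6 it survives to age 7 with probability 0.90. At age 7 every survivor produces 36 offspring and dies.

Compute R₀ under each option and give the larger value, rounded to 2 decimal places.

23.11

breed at age 6: R₀ = 0.63 × (23 + 0.38 × 36) = 0.63 × 36.6800 = 23.1084
delay to age 7: R₀ = 0.63 × (0.90 × 36) = 0.63 × 32.4000 = 20.4120
Higher: breed at age 6 (23.1084).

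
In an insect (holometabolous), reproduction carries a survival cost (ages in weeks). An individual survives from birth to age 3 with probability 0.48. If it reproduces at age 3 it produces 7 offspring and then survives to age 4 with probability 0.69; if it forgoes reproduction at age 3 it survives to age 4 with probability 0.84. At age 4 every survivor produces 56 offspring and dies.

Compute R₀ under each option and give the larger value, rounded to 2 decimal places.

breed at age 3: R₀ = 0.48 × (7 + 0.69 × 56) = 0.48 × 45.6400 = 21.9072
delay to age 4: R₀ = 0.48 × (0.84 × 56) = 0.48 × 47.0400 = 22.5792
Higher: delay to age 4 (22.5792).

22.58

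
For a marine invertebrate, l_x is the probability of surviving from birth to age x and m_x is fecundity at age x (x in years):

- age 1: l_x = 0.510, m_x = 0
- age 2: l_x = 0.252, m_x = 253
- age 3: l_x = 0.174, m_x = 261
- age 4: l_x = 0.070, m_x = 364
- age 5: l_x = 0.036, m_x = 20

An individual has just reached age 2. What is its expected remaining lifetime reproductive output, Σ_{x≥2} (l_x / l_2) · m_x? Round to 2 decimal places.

537.18

l_2 = 0.252. Conditional survival from age 2 to x is l_x / l_2.
  x=2: (0.252/0.252) × 253 = 253.0000
  x=3: (0.174/0.252) × 261 = 180.2143
  x=4: (0.070/0.252) × 364 = 101.1111
  x=5: (0.036/0.252) × 20 = 2.8571
Sum = 253.0000 + 180.2143 + 101.1111 + 2.8571 = 537.1825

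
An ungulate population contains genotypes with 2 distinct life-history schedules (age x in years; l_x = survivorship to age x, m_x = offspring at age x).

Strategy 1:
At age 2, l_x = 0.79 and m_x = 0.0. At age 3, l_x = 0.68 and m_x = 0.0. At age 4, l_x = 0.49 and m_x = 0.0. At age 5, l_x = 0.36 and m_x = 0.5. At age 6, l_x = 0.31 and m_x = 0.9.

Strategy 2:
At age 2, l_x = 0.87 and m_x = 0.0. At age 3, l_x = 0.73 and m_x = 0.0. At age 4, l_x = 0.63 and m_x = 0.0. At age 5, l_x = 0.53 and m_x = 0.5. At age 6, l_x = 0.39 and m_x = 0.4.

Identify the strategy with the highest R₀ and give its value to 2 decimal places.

Strategy 1: R₀ = 0.79×0.0 + 0.68×0.0 + 0.49×0.0 + 0.36×0.5 + 0.31×0.9 = 0.4590
Strategy 2: R₀ = 0.87×0.0 + 0.73×0.0 + 0.63×0.0 + 0.53×0.5 + 0.39×0.4 = 0.4210
Highest R₀: strategy 1 with 0.4590.

0.46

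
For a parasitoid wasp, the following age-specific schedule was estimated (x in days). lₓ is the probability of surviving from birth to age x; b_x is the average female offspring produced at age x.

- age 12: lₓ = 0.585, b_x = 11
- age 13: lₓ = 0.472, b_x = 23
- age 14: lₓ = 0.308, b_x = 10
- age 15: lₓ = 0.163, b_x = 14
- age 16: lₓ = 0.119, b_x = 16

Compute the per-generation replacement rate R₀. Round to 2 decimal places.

24.56

R₀ = Σ lₓ b_x:
  age 12: 0.585 × 11 = 6.4350
  age 13: 0.472 × 23 = 10.8560
  age 14: 0.308 × 10 = 3.0800
  age 15: 0.163 × 14 = 2.2820
  age 16: 0.119 × 16 = 1.9040
R₀ = 6.4350 + 10.8560 + 3.0800 + 2.2820 + 1.9040 = 24.5570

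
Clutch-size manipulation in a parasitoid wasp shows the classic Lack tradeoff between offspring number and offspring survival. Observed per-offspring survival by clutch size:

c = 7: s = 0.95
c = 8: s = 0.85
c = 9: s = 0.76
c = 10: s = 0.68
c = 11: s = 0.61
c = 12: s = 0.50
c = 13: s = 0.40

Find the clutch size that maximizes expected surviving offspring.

Expected surviving offspring = c × s(c):
  c=7: 7 × 0.95 = 6.650
  c=8: 8 × 0.85 = 6.800
  c=9: 9 × 0.76 = 6.840
  c=10: 10 × 0.68 = 6.800
  c=11: 11 × 0.61 = 6.710
  c=12: 12 × 0.50 = 6.000
  c=13: 13 × 0.40 = 5.200
Maximum at c = 9 (6.840 surviving offspring).

9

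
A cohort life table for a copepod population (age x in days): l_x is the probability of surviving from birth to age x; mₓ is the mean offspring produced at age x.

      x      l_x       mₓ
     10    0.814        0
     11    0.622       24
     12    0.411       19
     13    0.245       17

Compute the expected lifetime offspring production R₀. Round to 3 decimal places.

26.902

R₀ = Σ l_x mₓ:
  age 10: 0.814 × 0 = 0.0000
  age 11: 0.622 × 24 = 14.9280
  age 12: 0.411 × 19 = 7.8090
  age 13: 0.245 × 17 = 4.1650
R₀ = 0.0000 + 14.9280 + 7.8090 + 4.1650 = 26.9020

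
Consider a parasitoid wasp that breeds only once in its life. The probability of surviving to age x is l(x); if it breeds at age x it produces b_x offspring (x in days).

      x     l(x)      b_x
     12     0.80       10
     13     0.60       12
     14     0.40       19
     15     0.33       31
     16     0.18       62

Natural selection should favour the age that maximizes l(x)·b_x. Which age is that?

Expected offspring if breeding at age x = l(x) × b_x:
  age 12: 0.80 × 10 = 8.000
  age 13: 0.60 × 12 = 7.200
  age 14: 0.40 × 19 = 7.600
  age 15: 0.33 × 31 = 10.230
  age 16: 0.18 × 62 = 11.160
Maximum at age 16 (11.160).

16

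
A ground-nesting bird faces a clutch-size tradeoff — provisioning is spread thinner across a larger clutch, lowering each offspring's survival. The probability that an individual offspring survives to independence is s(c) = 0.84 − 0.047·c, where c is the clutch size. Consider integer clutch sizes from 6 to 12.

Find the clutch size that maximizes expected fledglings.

9

Expected fledglings = c × s(c):
  c=6: 6 × 0.558 = 3.348
  c=7: 7 × 0.511 = 3.577
  c=8: 8 × 0.464 = 3.712
  c=9: 9 × 0.417 = 3.753
  c=10: 10 × 0.370 = 3.700
  c=11: 11 × 0.323 = 3.553
  c=12: 12 × 0.276 = 3.312
Maximum at c = 9 (3.753 fledglings).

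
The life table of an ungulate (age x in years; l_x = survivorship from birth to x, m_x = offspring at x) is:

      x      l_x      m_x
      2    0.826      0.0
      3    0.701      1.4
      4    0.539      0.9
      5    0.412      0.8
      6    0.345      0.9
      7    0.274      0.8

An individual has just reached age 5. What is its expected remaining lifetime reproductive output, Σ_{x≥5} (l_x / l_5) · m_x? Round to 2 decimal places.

2.09

l_5 = 0.412. Conditional survival from age 5 to x is l_x / l_5.
  x=5: (0.412/0.412) × 0.8 = 0.8000
  x=6: (0.345/0.412) × 0.9 = 0.7536
  x=7: (0.274/0.412) × 0.8 = 0.5320
Sum = 0.8000 + 0.7536 + 0.5320 = 2.0857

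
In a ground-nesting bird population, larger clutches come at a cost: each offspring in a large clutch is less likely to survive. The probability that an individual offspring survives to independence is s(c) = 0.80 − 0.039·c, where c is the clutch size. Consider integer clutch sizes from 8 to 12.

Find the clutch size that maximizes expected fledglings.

10

Expected fledglings = c × s(c):
  c=8: 8 × 0.488 = 3.904
  c=9: 9 × 0.449 = 4.041
  c=10: 10 × 0.410 = 4.100
  c=11: 11 × 0.371 = 4.081
  c=12: 12 × 0.332 = 3.984
Maximum at c = 10 (4.100 fledglings).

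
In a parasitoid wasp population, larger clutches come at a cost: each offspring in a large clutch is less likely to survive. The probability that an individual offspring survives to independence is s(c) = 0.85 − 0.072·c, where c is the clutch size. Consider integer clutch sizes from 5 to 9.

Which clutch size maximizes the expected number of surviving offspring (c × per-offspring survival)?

Expected surviving offspring = c × s(c):
  c=5: 5 × 0.490 = 2.450
  c=6: 6 × 0.418 = 2.508
  c=7: 7 × 0.346 = 2.422
  c=8: 8 × 0.274 = 2.192
  c=9: 9 × 0.202 = 1.818
Maximum at c = 6 (2.508 surviving offspring).

6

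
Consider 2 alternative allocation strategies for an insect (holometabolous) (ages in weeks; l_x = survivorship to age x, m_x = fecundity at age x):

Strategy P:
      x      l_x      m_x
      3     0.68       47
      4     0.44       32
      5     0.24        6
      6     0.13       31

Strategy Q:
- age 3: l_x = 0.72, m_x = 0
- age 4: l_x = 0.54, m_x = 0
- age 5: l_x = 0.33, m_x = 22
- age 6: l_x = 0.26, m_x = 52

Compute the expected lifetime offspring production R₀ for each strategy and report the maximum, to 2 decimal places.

Strategy P: R₀ = 0.68×47 + 0.44×32 + 0.24×6 + 0.13×31 = 51.5100
Strategy Q: R₀ = 0.72×0 + 0.54×0 + 0.33×22 + 0.26×52 = 20.7800
Highest R₀: strategy P with 51.5100.

51.51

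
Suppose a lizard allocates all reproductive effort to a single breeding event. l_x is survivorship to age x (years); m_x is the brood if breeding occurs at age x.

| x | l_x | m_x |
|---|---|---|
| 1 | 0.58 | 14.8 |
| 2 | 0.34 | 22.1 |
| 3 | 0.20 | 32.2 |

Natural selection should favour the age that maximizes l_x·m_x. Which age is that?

1

Expected offspring if breeding at age x = l_x × m_x:
  age 1: 0.58 × 14.8 = 8.584
  age 2: 0.34 × 22.1 = 7.514
  age 3: 0.20 × 32.2 = 6.440
Maximum at age 1 (8.584).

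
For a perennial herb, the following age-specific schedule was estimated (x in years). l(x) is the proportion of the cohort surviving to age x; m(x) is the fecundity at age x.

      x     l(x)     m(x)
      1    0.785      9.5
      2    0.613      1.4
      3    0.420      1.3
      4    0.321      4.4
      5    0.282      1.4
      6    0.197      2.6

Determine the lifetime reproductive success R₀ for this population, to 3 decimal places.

R₀ = Σ l(x) m(x):
  age 1: 0.785 × 9.5 = 7.4575
  age 2: 0.613 × 1.4 = 0.8582
  age 3: 0.420 × 1.3 = 0.5460
  age 4: 0.321 × 4.4 = 1.4124
  age 5: 0.282 × 1.4 = 0.3948
  age 6: 0.197 × 2.6 = 0.5122
R₀ = 7.4575 + 0.8582 + 0.5460 + 1.4124 + 0.3948 + 0.5122 = 11.1811

11.181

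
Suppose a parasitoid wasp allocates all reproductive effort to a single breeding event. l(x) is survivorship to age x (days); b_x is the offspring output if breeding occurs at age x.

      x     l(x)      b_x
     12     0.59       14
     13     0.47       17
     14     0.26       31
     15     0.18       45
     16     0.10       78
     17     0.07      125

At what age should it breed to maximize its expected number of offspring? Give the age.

17

Expected offspring if breeding at age x = l(x) × b_x:
  age 12: 0.59 × 14 = 8.260
  age 13: 0.47 × 17 = 7.990
  age 14: 0.26 × 31 = 8.060
  age 15: 0.18 × 45 = 8.100
  age 16: 0.10 × 78 = 7.800
  age 17: 0.07 × 125 = 8.750
Maximum at age 17 (8.750).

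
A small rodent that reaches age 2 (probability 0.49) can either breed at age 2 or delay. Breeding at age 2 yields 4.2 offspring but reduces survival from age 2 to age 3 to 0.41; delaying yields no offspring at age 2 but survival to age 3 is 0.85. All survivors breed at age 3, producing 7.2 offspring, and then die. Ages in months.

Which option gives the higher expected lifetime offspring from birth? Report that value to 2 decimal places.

3.50

breed at age 2: R₀ = 0.49 × (4.2 + 0.41 × 7.2) = 0.49 × 7.1520 = 3.5045
delay to age 3: R₀ = 0.49 × (0.85 × 7.2) = 0.49 × 6.1200 = 2.9988
Higher: breed at age 2 (3.5045).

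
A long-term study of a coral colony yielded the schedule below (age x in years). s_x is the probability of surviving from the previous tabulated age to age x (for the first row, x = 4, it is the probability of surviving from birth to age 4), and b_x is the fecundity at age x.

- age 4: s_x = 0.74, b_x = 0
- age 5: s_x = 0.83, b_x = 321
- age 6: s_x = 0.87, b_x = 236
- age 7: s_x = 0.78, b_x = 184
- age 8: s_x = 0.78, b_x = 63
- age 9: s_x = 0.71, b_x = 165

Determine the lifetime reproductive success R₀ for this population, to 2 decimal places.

Survivorship from birth: l_x = s_4·s_5·…·s_x.
  l_4 = 0.74000
  l_5 = 0.61420
  l_6 = 0.53435
  l_7 = 0.41680
  l_8 = 0.32510
  l_9 = 0.23082
R₀ = Σ l_x b_x:
  age 4: 0.74000 × 0 = 0.0000
  age 5: 0.61420 × 321 = 197.1582
  age 6: 0.53435 × 236 = 126.1066
  age 7: 0.41680 × 184 = 76.6912
  age 8: 0.32510 × 63 = 20.4813
  age 9: 0.23082 × 165 = 38.0853
R₀ = 0.0000 + 197.1582 + 126.1066 + 76.6912 + 20.4813 + 38.0853 = 458.5226

458.52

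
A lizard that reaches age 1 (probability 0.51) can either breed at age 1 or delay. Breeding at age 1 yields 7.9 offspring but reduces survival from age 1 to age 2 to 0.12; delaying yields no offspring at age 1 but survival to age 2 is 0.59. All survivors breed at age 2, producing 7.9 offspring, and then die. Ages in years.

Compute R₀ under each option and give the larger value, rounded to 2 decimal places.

breed at age 1: R₀ = 0.51 × (7.9 + 0.12 × 7.9) = 0.51 × 8.8480 = 4.5125
delay to age 2: R₀ = 0.51 × (0.59 × 7.9) = 0.51 × 4.6610 = 2.3771
Higher: breed at age 1 (4.5125).

4.51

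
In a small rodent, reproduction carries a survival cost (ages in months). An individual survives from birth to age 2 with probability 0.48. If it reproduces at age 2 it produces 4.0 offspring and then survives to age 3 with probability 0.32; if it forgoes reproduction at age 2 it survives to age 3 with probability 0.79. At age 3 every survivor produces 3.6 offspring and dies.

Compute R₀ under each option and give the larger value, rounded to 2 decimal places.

breed at age 2: R₀ = 0.48 × (4.0 + 0.32 × 3.6) = 0.48 × 5.1520 = 2.4730
delay to age 3: R₀ = 0.48 × (0.79 × 3.6) = 0.48 × 2.8440 = 1.3651
Higher: breed at age 2 (2.4730).

2.47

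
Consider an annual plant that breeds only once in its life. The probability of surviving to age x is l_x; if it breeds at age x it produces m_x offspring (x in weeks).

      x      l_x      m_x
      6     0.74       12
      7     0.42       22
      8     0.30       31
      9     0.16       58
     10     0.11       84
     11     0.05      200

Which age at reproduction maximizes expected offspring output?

11

Expected offspring if breeding at age x = l_x × m_x:
  age 6: 0.74 × 12 = 8.880
  age 7: 0.42 × 22 = 9.240
  age 8: 0.30 × 31 = 9.300
  age 9: 0.16 × 58 = 9.280
  age 10: 0.11 × 84 = 9.240
  age 11: 0.05 × 200 = 10.000
Maximum at age 11 (10.000).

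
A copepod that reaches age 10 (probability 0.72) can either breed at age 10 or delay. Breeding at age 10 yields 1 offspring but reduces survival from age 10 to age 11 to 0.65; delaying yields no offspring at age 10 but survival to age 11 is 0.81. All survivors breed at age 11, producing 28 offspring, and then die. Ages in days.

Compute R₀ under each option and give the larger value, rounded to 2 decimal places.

16.33

breed at age 10: R₀ = 0.72 × (1 + 0.65 × 28) = 0.72 × 19.2000 = 13.8240
delay to age 11: R₀ = 0.72 × (0.81 × 28) = 0.72 × 22.6800 = 16.3296
Higher: delay to age 11 (16.3296).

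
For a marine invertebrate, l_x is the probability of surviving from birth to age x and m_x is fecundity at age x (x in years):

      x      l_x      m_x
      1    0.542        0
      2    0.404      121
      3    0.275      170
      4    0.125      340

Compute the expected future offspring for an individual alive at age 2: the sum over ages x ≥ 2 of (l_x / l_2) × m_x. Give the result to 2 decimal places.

l_2 = 0.404. Conditional survival from age 2 to x is l_x / l_2.
  x=2: (0.404/0.404) × 121 = 121.0000
  x=3: (0.275/0.404) × 170 = 115.7178
  x=4: (0.125/0.404) × 340 = 105.1980
Sum = 121.0000 + 115.7178 + 105.1980 = 341.9158

341.92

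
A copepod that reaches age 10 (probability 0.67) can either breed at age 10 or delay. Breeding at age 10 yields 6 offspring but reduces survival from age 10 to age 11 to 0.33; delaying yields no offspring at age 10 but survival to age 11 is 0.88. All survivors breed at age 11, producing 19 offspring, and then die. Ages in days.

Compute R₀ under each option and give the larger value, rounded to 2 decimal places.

11.20

breed at age 10: R₀ = 0.67 × (6 + 0.33 × 19) = 0.67 × 12.2700 = 8.2209
delay to age 11: R₀ = 0.67 × (0.88 × 19) = 0.67 × 16.7200 = 11.2024
Higher: delay to age 11 (11.2024).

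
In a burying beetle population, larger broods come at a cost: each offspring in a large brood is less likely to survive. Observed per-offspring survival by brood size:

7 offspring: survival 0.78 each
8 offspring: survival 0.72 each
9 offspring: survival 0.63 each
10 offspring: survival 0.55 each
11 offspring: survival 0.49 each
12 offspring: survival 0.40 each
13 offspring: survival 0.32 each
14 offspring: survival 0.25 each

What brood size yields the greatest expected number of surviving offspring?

Expected surviving offspring = c × s(c):
  c=7: 7 × 0.78 = 5.460
  c=8: 8 × 0.72 = 5.760
  c=9: 9 × 0.63 = 5.670
  c=10: 10 × 0.55 = 5.500
  c=11: 11 × 0.49 = 5.390
  c=12: 12 × 0.40 = 4.800
  c=13: 13 × 0.32 = 4.160
  c=14: 14 × 0.25 = 3.500
Maximum at c = 8 (5.760 surviving offspring).

8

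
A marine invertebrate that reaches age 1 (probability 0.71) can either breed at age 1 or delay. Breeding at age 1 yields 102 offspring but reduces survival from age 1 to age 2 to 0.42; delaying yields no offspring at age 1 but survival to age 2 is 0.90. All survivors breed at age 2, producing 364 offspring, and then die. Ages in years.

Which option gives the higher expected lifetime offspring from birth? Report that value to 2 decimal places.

232.60

breed at age 1: R₀ = 0.71 × (102 + 0.42 × 364) = 0.71 × 254.8800 = 180.9648
delay to age 2: R₀ = 0.71 × (0.90 × 364) = 0.71 × 327.6000 = 232.5960
Higher: delay to age 2 (232.5960).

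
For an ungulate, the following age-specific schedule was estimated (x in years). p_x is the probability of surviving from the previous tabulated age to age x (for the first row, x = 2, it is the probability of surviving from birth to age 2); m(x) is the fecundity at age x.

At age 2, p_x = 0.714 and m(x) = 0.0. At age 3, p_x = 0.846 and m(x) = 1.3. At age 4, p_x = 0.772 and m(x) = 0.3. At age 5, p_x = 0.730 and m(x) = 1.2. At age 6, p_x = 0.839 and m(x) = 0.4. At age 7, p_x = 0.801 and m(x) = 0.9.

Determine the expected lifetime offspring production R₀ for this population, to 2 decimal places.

Survivorship from birth: l_x = p_2·p_3·…·p_x.
  l_2 = 0.71400
  l_3 = 0.60404
  l_4 = 0.46632
  l_5 = 0.34042
  l_6 = 0.28561
  l_7 = 0.22877
R₀ = Σ l_x m(x):
  age 2: 0.71400 × 0.0 = 0.0000
  age 3: 0.60404 × 1.3 = 0.7853
  age 4: 0.46632 × 0.3 = 0.1399
  age 5: 0.34042 × 1.2 = 0.4085
  age 6: 0.28561 × 0.4 = 0.1142
  age 7: 0.22877 × 0.9 = 0.2059
R₀ = 0.0000 + 0.7853 + 0.1399 + 0.4085 + 0.1142 + 0.2059 = 1.6538

1.65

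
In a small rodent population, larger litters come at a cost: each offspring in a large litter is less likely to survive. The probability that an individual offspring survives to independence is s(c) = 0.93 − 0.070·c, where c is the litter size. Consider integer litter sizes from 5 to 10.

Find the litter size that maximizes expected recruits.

7

Expected recruits = c × s(c):
  c=5: 5 × 0.580 = 2.900
  c=6: 6 × 0.510 = 3.060
  c=7: 7 × 0.440 = 3.080
  c=8: 8 × 0.370 = 2.960
  c=9: 9 × 0.300 = 2.700
  c=10: 10 × 0.230 = 2.300
Maximum at c = 7 (3.080 recruits).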